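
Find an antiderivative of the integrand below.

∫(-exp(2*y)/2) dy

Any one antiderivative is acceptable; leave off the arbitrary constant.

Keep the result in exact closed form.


Answer: -exp(2*y)/4.


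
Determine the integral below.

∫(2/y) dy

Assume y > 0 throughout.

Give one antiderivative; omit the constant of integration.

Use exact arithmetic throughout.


Answer: 2*log(y).


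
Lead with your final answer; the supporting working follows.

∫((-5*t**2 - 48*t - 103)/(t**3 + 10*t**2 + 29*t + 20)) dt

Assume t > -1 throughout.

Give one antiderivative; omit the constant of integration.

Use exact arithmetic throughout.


The answer is -5*log(t + 1) - 3*log(t + 4) + 3*log(t + 5).
Step 1. Decompose ∫((-5*t**2 - 48*t - 103)/(t**3 + 10*t**2 + 29*t + 20)) dt by partial fractions, (-5*t**2 - 48*t - 103)/(t**3 + 10*t**2 + 29*t + 20) = 3/(t + 5) - 3/(t + 4) - 5/(t + 1): now ∫(-5/(t + 1)) dt + ∫(-3/(t + 4)) dt + ∫(3/(t + 5)) dt.
Step 2. Evaluate the standard form [assuming t > -1]: now -5*log(t + 1) + ∫(-3/(t + 4)) dt + ∫(3/(t + 5)) dt.
Step 3. Evaluate the standard form [assuming t > -4]: now -5*log(t + 1) - 3*log(t + 4) + ∫(3/(t + 5)) dt.
Step 4. Evaluate the standard form [assuming t > -5]: now -5*log(t + 1) - 3*log(t + 4) + 3*log(t + 5).
Answer: -5*log(t + 1) - 3*log(t + 4) + 3*log(t + 5).


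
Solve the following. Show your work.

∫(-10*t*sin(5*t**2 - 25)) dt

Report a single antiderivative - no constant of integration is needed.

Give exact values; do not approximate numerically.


Step 1. Substitute u = t**2 - 5, turning ∫(-10*t*sin(5*t**2 - 25)) dt into ∫(-5*sin(5*u)) du: now ∫(-5*sin(5*u)) du.
Step 2. Evaluate the standard form: now cos(5*u).
Step 3. Substitute back u = t**2 - 5: now cos(5*t**2 - 25).
Answer: cos(5*t**2 - 25).


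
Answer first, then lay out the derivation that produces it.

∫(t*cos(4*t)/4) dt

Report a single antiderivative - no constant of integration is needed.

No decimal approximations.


The answer is t*sin(4*t)/16 + cos(4*t)/64.
Step 1. Integrate ∫(t*cos(4*t)/4) dt by parts with u = t, dv = (cos(4*t)/4) dt, so v = sin(4*t)/16: now t*sin(4*t)/16 + ∫(-sin(4*t)/16) dt.
Step 2. Evaluate the standard form: now t*sin(4*t)/16 + cos(4*t)/64.
Answer: t*sin(4*t)/16 + cos(4*t)/64.


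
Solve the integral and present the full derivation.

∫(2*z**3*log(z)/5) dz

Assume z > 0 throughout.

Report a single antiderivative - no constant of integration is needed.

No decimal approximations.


Step 1. Integrate ∫(2*z**3*log(z)/5) dz by parts with u = log(z), dv = (2*z**3/5) dz, so v = z**4/10 [assuming z > 0]: now z**4*log(z)/10 + ∫(-z**3/10) dz.
Step 2. Evaluate the standard form: now z**4*log(z)/10 - z**4/40.
Answer: z**4*log(z)/10 - z**4/40.


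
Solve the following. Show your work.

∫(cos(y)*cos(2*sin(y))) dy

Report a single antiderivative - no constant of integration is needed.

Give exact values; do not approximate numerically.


Step 1. Substitute u = sin(y), turning ∫(cos(y)*cos(2*sin(y))) dy into ∫(cos(2*u)) du: now ∫(cos(2*u)) du.
Step 2. Evaluate the standard form: now sin(2*u)/2.
Step 3. Substitute back u = sin(y): now sin(2*sin(y))/2.
Answer: sin(2*sin(y))/2.


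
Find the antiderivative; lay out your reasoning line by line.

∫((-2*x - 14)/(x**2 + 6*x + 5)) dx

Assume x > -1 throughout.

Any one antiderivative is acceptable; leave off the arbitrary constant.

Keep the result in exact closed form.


Step 1. Decompose ∫((-2*x - 14)/(x**2 + 6*x + 5)) dx by partial fractions, (-2*x - 14)/(x**2 + 6*x + 5) = 1/(x + 5) - 3/(x + 1): now ∫(-3/(x + 1)) dx + ∫(1/(x + 5)) dx.
Step 2. Evaluate the standard form [assuming x > -5]: now log(x + 5) + ∫(-3/(x + 1)) dx.
Step 3. Evaluate the standard form [assuming x > -1]: now -3*log(x + 1) + log(x + 5).
Answer: -3*log(x + 1) + log(x + 5).


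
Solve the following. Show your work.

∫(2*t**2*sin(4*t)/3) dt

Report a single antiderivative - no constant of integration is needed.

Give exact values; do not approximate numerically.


Step 1. Integrate ∫(2*t**2*sin(4*t)/3) dt by parts with u = t**2, dv = (2*sin(4*t)/3) dt, so v = -cos(4*t)/6: now -t**2*cos(4*t)/6 + ∫(t*cos(4*t)/3) dt.
Step 2. Integrate ∫(t*cos(4*t)/3) dt by parts with u = t, dv = (cos(4*t)/3) dt, so v = sin(4*t)/12: now -t**2*cos(4*t)/6 + t*sin(4*t)/12 + ∫(-sin(4*t)/12) dt.
Step 3. Evaluate the standard form: now -t**2*cos(4*t)/6 + t*sin(4*t)/12 + cos(4*t)/48.
Answer: -t**2*cos(4*t)/6 + t*sin(4*t)/12 + cos(4*t)/48.


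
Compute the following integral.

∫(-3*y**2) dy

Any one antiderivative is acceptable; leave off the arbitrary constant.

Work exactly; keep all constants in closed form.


Answer: -y**3.


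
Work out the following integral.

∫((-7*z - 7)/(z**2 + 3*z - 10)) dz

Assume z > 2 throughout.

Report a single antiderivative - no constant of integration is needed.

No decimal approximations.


Answer: -3*log(z - 2) - 4*log(z + 5).


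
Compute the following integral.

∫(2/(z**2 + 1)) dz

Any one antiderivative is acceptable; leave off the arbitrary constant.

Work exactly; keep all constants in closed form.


Answer: 2*atan(z).


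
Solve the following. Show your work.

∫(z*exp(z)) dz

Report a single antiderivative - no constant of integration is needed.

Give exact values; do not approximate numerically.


Step 1. Integrate ∫(z*exp(z)) dz by parts with u = z, dv = (exp(z)) dz, so v = exp(z): now z*exp(z) + ∫(-exp(z)) dz.
Step 2. Evaluate the standard form: now z*exp(z) - exp(z).
Answer: z*exp(z) - exp(z).


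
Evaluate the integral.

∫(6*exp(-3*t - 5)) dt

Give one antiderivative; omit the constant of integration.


Answer: -2*exp(-3*t - 5).


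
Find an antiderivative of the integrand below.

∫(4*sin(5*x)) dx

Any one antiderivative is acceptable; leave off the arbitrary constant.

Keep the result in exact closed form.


Answer: -4*cos(5*x)/5.


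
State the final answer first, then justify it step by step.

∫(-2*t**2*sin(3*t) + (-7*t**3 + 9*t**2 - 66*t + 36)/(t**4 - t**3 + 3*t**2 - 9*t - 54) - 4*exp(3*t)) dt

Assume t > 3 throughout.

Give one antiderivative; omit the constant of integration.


The answer is 2*t**2*cos(3*t)/3 - 4*t*sin(3*t)/9 - 4*exp(3*t)/3 - 3*log(t - 3) - 4*log(t + 2) - 4*cos(3*t)/27 + atan(t/3).
Step 1. Rewrite: now ∫(-2*t**2*sin(3*t)) dt + ∫((-7*t**3 + 9*t**2 - 66*t + 36)/(t**4 - t**3 + 3*t**2 - 9*t - 54)) dt + ∫(-4*exp(3*t)) dt.
Step 2. Evaluate the standard form: now -4*exp(3*t)/3 + ∫(-2*t**2*sin(3*t)) dt + ∫((-7*t**3 + 9*t**2 - 66*t + 36)/(t**4 - t**3 + 3*t**2 - 9*t - 54)) dt.
Step 3. Decompose ∫((-7*t**3 + 9*t**2 - 66*t + 36)/(t**4 - t**3 + 3*t**2 - 9*t - 54)) dt by partial fractions, (-7*t**3 + 9*t**2 - 66*t + 36)/(t**4 - t**3 + 3*t**2 - 9*t - 54) = 3/(t**2 + 9) - 4/(t + 2) - 3/(t - 3): now -4*exp(3*t)/3 + ∫(-2*t**2*sin(3*t)) dt + ∫(-3/(t - 3)) dt + ∫(-4/(t + 2)) dt + ∫(3/(t**2 + 9)) dt.
Step 4. Evaluate the standard form [assuming t > -2]: now -4*exp(3*t)/3 - 4*log(t + 2) + ∫(-2*t**2*sin(3*t)) dt + ∫(-3/(t - 3)) dt + ∫(3/(t**2 + 9)) dt.
Step 5. Evaluate the standard form [assuming t > 3]: now -4*exp(3*t)/3 - 3*log(t - 3) - 4*log(t + 2) + ∫(-2*t**2*sin(3*t)) dt + ∫(3/(t**2 + 9)) dt.
Step 6. Evaluate the standard form: now -4*exp(3*t)/3 - 3*log(t - 3) - 4*log(t + 2) + atan(t/3) + ∫(-2*t**2*sin(3*t)) dt.
Step 7. Integrate ∫(-2*t**2*sin(3*t)) dt by parts with u = t**2, dv = (-2*sin(3*t)) dt, so v = 2*cos(3*t)/3: now 2*t**2*cos(3*t)/3 - 4*exp(3*t)/3 - 3*log(t - 3) - 4*log(t + 2) + atan(t/3) + ∫(-4*t*cos(3*t)/3) dt.
Step 8. Integrate ∫(-4*t*cos(3*t)/3) dt by parts with u = t, dv = (-4*cos(3*t)/3) dt, so v = -4*sin(3*t)/9: now 2*t**2*cos(3*t)/3 - 4*t*sin(3*t)/9 - 4*exp(3*t)/3 - 3*log(t - 3) - 4*log(t + 2) + atan(t/3) + ∫(4*sin(3*t)/9) dt.
Step 9. Evaluate the standard form: now 2*t**2*cos(3*t)/3 - 4*t*sin(3*t)/9 - 4*exp(3*t)/3 - 3*log(t - 3) - 4*log(t + 2) - 4*cos(3*t)/27 + atan(t/3).
Answer: 2*t**2*cos(3*t)/3 - 4*t*sin(3*t)/9 - 4*exp(3*t)/3 - 3*log(t - 3) - 4*log(t + 2) - 4*cos(3*t)/27 + atan(t/3).


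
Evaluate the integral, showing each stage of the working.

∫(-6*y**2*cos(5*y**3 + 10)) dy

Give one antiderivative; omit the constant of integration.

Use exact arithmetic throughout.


Step 1. Substitute u = y**3 + 2, turning ∫(-6*y**2*cos(5*y**3 + 10)) dy into ∫(-2*cos(5*u)) du: now ∫(-2*cos(5*u)) du.
Step 2. Evaluate the standard form: now -2*sin(5*u)/5.
Step 3. Substitute back u = y**3 + 2: now -2*sin(5*y**3 + 10)/5.
Answer: -2*sin(5*y**3 + 10)/5.


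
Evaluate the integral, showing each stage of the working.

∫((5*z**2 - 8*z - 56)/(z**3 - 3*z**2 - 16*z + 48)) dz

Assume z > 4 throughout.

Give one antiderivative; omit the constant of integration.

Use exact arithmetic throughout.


Step 1. Decompose ∫((5*z**2 - 8*z - 56)/(z**3 - 3*z**2 - 16*z + 48)) dz by partial fractions, (5*z**2 - 8*z - 56)/(z**3 - 3*z**2 - 16*z + 48) = 1/(z + 4) + 5/(z - 3) - 1/(z - 4): now ∫(-1/(z - 4)) dz + ∫(5/(z - 3)) dz + ∫(1/(z + 4)) dz.
Step 2. Evaluate the standard form [assuming z > -4]: now log(z + 4) + ∫(-1/(z - 4)) dz + ∫(5/(z - 3)) dz.
Step 3. Evaluate the standard form [assuming z > 3]: now 5*log(z - 3) + log(z + 4) + ∫(-1/(z - 4)) dz.
Step 4. Evaluate the standard form [assuming z > 4]: now -log(z - 4) + 5*log(z - 3) + log(z + 4).
Answer: -log(z - 4) + 5*log(z - 3) + log(z + 4).


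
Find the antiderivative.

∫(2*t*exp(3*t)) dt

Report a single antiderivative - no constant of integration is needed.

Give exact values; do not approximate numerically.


Answer: 2*t*exp(3*t)/3 - 2*exp(3*t)/9.


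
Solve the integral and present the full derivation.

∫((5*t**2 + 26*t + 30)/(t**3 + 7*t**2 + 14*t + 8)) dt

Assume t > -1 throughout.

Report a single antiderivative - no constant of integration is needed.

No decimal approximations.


Step 1. Decompose ∫((5*t**2 + 26*t + 30)/(t**3 + 7*t**2 + 14*t + 8)) dt by partial fractions, (5*t**2 + 26*t + 30)/(t**3 + 7*t**2 + 14*t + 8) = 1/(t + 4) + 1/(t + 2) + 3/(t + 1): now ∫(3/(t + 1)) dt + ∫(1/(t + 2)) dt + ∫(1/(t + 4)) dt.
Step 2. Evaluate the standard form [assuming t > -4]: now log(t + 4) + ∫(3/(t + 1)) dt + ∫(1/(t + 2)) dt.
Step 3. Evaluate the standard form [assuming t > -2]: now log(t + 2) + log(t + 4) + ∫(3/(t + 1)) dt.
Step 4. Evaluate the standard form [assuming t > -1]: now 3*log(t + 1) + log(t + 2) + log(t + 4).
Answer: 3*log(t + 1) + log(t + 2) + log(t + 4).


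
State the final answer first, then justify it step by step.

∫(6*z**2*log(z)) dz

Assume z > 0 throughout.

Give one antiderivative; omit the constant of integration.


The answer is 2*z**3*log(z) - 2*z**3/3.
Step 1. Integrate ∫(6*z**2*log(z)) dz by parts with u = log(z), dv = (6*z**2) dz, so v = 2*z**3 [assuming z > 0]: now 2*z**3*log(z) + ∫(-2*z**2) dz.
Step 2. Evaluate the standard form: now 2*z**3*log(z) - 2*z**3/3.
Answer: 2*z**3*log(z) - 2*z**3/3.


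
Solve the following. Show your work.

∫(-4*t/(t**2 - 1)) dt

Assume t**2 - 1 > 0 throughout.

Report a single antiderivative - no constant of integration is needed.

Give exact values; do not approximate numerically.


Step 1. Substitute u = t**2 - 1, turning ∫(-4*t/(t**2 - 1)) dt into ∫(-2/u) du: now ∫(-2/u) du.
Step 2. Evaluate the standard form [assuming u > 0]: now -2*log(u).
Step 3. Substitute back u = t**2 - 1: now -2*log(t**2 - 1).
Answer: -2*log(t**2 - 1).


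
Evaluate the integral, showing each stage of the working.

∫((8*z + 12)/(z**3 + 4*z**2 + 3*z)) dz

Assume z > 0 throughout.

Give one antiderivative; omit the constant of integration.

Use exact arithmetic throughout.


Step 1. Decompose ∫((8*z + 12)/(z**3 + 4*z**2 + 3*z)) dz by partial fractions, (8*z + 12)/(z**3 + 4*z**2 + 3*z) = -2/(z + 3) - 2/(z + 1) + 4/z: now ∫(4/z) dz + ∫(-2/(z + 1)) dz + ∫(-2/(z + 3)) dz.
Step 2. Evaluate the standard form [assuming z > 0]: now 4*log(z) + ∫(-2/(z + 1)) dz + ∫(-2/(z + 3)) dz.
Step 3. Evaluate the standard form [assuming z > -3]: now 4*log(z) - 2*log(z + 3) + ∫(-2/(z + 1)) dz.
Step 4. Evaluate the standard form [assuming z > -1]: now 4*log(z) - 2*log(z + 1) - 2*log(z + 3).
Answer: 4*log(z) - 2*log(z + 1) - 2*log(z + 3).


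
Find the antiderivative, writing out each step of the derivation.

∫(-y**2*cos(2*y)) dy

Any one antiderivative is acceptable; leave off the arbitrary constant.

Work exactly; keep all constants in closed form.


Step 1. Integrate ∫(-y**2*cos(2*y)) dy by parts with u = y**2, dv = (-cos(2*y)) dy, so v = -sin(2*y)/2: now -y**2*sin(2*y)/2 + ∫(y*sin(2*y)) dy.
Step 2. Integrate ∫(y*sin(2*y)) dy by parts with u = y, dv = (sin(2*y)) dy, so v = -cos(2*y)/2: now -y**2*sin(2*y)/2 - y*cos(2*y)/2 + ∫(cos(2*y)/2) dy.
Step 3. Evaluate the standard form: now -y**2*sin(2*y)/2 - y*cos(2*y)/2 + sin(2*y)/4.
Answer: -y**2*sin(2*y)/2 - y*cos(2*y)/2 + sin(2*y)/4.


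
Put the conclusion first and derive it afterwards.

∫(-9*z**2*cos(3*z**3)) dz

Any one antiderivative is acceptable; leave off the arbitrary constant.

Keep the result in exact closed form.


The answer is -sin(3*z**3).
Step 1. Substitute u = z**3, turning ∫(-9*z**2*cos(3*z**3)) dz into ∫(-3*cos(3*u)) du: now ∫(-3*cos(3*u)) du.
Step 2. Evaluate the standard form: now -sin(3*u).
Step 3. Substitute back u = z**3: now -sin(3*z**3).
Answer: -sin(3*z**3).


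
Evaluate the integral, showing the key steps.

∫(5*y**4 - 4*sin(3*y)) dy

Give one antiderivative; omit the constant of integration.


Step 1. Rewrite: now ∫(5*y**4) dy + ∫(-4*sin(3*y)) dy.
Step 2. Evaluate the standard form: now 4*cos(3*y)/3 + ∫(5*y**4) dy.
Step 3. Evaluate the standard form: now y**5 + 4*cos(3*y)/3.
Answer: y**5 + 4*cos(3*y)/3.


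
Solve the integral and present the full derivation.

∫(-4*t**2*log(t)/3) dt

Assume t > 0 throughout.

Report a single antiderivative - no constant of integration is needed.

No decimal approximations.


Step 1. Integrate ∫(-4*t**2*log(t)/3) dt by parts with u = log(t), dv = (-4*t**2/3) dt, so v = -4*t**3/9 [assuming t > 0]: now -4*t**3*log(t)/9 + ∫(4*t**2/9) dt.
Step 2. Evaluate the standard form: now -4*t**3*log(t)/9 + 4*t**3/27.
Answer: -4*t**3*log(t)/9 + 4*t**3/27.


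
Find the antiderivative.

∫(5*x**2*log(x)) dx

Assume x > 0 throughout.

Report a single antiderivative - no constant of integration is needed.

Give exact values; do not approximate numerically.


Answer: 5*x**3*log(x)/3 - 5*x**3/9.


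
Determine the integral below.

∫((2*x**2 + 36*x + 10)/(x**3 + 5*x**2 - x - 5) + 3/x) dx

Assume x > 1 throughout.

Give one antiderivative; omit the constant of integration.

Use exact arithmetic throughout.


Answer: 3*log(x) + 4*log(x - 1) + 3*log(x + 1) - 5*log(x + 5).


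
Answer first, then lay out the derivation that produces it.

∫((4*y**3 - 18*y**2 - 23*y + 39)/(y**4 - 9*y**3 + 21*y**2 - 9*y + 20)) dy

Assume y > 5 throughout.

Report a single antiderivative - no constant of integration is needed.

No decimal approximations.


The answer is -log(y - 5) + 5*log(y - 4) + 3*atan(y).
Step 1. Decompose ∫((4*y**3 - 18*y**2 - 23*y + 39)/(y**4 - 9*y**3 + 21*y**2 - 9*y + 20)) dy by partial fractions, (4*y**3 - 18*y**2 - 23*y + 39)/(y**4 - 9*y**3 + 21*y**2 - 9*y + 20) = 3/(y**2 + 1) + 5/(y - 4) - 1/(y - 5): now ∫(-1/(y - 5)) dy + ∫(5/(y - 4)) dy + ∫(3/(y**2 + 1)) dy.
Step 2. Evaluate the standard form [assuming y > 4]: now 5*log(y - 4) + ∫(-1/(y - 5)) dy + ∫(3/(y**2 + 1)) dy.
Step 3. Evaluate the standard form [assuming y > 5]: now -log(y - 5) + 5*log(y - 4) + ∫(3/(y**2 + 1)) dy.
Step 4. Evaluate the standard form: now -log(y - 5) + 5*log(y - 4) + 3*atan(y).
Answer: -log(y - 5) + 5*log(y - 4) + 3*atan(y).


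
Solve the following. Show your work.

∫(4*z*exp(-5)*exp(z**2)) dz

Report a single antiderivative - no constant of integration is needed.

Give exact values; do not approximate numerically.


Step 1. Substitute u = z**2 - 5, turning ∫(4*z*exp(-5)*exp(z**2)) dz into ∫(2*exp(u)) du: now ∫(2*exp(u)) du.
Step 2. Evaluate the standard form: now 2*exp(u).
Step 3. Substitute back u = z**2 - 5: now 2*exp(z**2 - 5).
Answer: 2*exp(z**2 - 5).


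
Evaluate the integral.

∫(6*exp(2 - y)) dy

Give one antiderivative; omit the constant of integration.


Answer: -6*exp(2 - y).


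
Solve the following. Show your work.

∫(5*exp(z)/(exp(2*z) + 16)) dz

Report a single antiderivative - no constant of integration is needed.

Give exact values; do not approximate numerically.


Step 1. Substitute u = exp(z), turning ∫(5*exp(z)/(exp(2*z) + 16)) dz into ∫(5/(u**2 + 16)) du: now ∫(5/(u**2 + 16)) du.
Step 2. Evaluate the standard form: now 5*atan(u/4)/4.
Step 3. Substitute back u = exp(z): now 5*atan(exp(z)/4)/4.
Answer: 5*atan(exp(z)/4)/4.


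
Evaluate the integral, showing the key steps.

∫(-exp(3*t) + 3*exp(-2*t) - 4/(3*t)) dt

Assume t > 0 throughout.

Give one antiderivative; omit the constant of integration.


Step 1. Rewrite: now ∫(-4/(3*t)) dt + ∫(3*exp(-2*t)) dt + ∫(-exp(3*t)) dt.
Step 2. Evaluate the standard form: now -exp(3*t)/3 + ∫(-4/(3*t)) dt + ∫(3*exp(-2*t)) dt.
Step 3. Evaluate the standard form: now -exp(3*t)/3 + ∫(-4/(3*t)) dt - 3*exp(-2*t)/2.
Step 4. Evaluate the standard form [assuming t > 0]: now -exp(3*t)/3 - 4*log(t)/3 - 3*exp(-2*t)/2.
Answer: -exp(3*t)/3 - 4*log(t)/3 - 3*exp(-2*t)/2.


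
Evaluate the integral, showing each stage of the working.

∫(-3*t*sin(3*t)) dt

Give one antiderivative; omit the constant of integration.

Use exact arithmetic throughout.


Step 1. Integrate ∫(-3*t*sin(3*t)) dt by parts with u = t, dv = (-3*sin(3*t)) dt, so v = cos(3*t): now t*cos(3*t) + ∫(-cos(3*t)) dt.
Step 2. Evaluate the standard form: now t*cos(3*t) - sin(3*t)/3.
Answer: t*cos(3*t) - sin(3*t)/3.


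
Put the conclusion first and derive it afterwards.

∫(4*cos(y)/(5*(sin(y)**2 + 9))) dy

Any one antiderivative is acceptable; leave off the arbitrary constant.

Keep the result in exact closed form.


The answer is 4*atan(sin(y)/3)/15.
Step 1. Substitute u = sin(y), turning ∫(4*cos(y)/(5*(sin(y)**2 + 9))) dy into ∫(4/(5*(u**2 + 9))) du: now ∫(4/(5*(u**2 + 9))) du.
Step 2. Evaluate the standard form: now 4*atan(u/3)/15.
Step 3. Substitute back u = sin(y): now 4*atan(sin(y)/3)/15.
Answer: 4*atan(sin(y)/3)/15.


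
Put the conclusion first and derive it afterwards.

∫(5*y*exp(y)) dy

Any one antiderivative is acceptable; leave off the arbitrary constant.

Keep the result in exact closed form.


The answer is 5*y*exp(y) - 5*exp(y).
Step 1. Integrate ∫(5*y*exp(y)) dy by parts with u = y, dv = (5*exp(y)) dy, so v = 5*exp(y): now 5*y*exp(y) + ∫(-5*exp(y)) dy.
Step 2. Evaluate the standard form: now 5*y*exp(y) - 5*exp(y).
Answer: 5*y*exp(y) - 5*exp(y).


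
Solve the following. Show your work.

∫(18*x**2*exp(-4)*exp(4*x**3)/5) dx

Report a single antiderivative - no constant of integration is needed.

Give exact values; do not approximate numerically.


Step 1. Substitute u = x**3 - 1, turning ∫(18*x**2*exp(-4)*exp(4*x**3)/5) dx into ∫(6*exp(4*u)/5) du: now ∫(6*exp(4*u)/5) du.
Step 2. Evaluate the standard form: now 3*exp(4*u)/10.
Step 3. Substitute back u = x**3 - 1: now 3*exp(4*x**3 - 4)/10.
Answer: 3*exp(4*x**3 - 4)/10.


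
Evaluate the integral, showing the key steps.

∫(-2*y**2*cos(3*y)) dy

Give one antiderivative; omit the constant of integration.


Step 1. Integrate ∫(-2*y**2*cos(3*y)) dy by parts with u = y**2, dv = (-2*cos(3*y)) dy, so v = -2*sin(3*y)/3: now -2*y**2*sin(3*y)/3 + ∫(4*y*sin(3*y)/3) dy.
Step 2. Integrate ∫(4*y*sin(3*y)/3) dy by parts with u = y, dv = (4*sin(3*y)/3) dy, so v = -4*cos(3*y)/9: now -2*y**2*sin(3*y)/3 - 4*y*cos(3*y)/9 + ∫(4*cos(3*y)/9) dy.
Step 3. Evaluate the standard form: now -2*y**2*sin(3*y)/3 - 4*y*cos(3*y)/9 + 4*sin(3*y)/27.
Answer: -2*y**2*sin(3*y)/3 - 4*y*cos(3*y)/9 + 4*sin(3*y)/27.


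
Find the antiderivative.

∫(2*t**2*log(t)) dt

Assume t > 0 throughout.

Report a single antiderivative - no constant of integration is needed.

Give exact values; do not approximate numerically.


Answer: 2*t**3*log(t)/3 - 2*t**3/9.


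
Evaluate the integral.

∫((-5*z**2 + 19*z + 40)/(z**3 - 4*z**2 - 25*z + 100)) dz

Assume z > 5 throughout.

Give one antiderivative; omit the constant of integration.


Answer: log(z - 5) - 4*log(z - 4) - 2*log(z + 5).


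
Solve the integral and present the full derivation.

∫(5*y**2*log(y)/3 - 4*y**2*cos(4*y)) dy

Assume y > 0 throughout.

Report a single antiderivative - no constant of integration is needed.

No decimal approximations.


Step 1. Rewrite: now ∫(5*y**2*log(y)/3) dy + ∫(-4*y**2*cos(4*y)) dy.
Step 2. Integrate ∫(5*y**2*log(y)/3) dy by parts with u = log(y), dv = (5*y**2/3) dy, so v = 5*y**3/9 [assuming y > 0]: now 5*y**3*log(y)/9 + ∫(-5*y**2/9) dy + ∫(-4*y**2*cos(4*y)) dy.
Step 3. Evaluate the standard form: now 5*y**3*log(y)/9 - 5*y**3/27 + ∫(-4*y**2*cos(4*y)) dy.
Step 4. Integrate ∫(-4*y**2*cos(4*y)) dy by parts with u = y**2, dv = (-4*cos(4*y)) dy, so v = -sin(4*y): now 5*y**3*log(y)/9 - 5*y**3/27 - y**2*sin(4*y) + ∫(2*y*sin(4*y)) dy.
Step 5. Integrate ∫(2*y*sin(4*y)) dy by parts with u = y, dv = (2*sin(4*y)) dy, so v = -cos(4*y)/2: now 5*y**3*log(y)/9 - 5*y**3/27 - y**2*sin(4*y) - y*cos(4*y)/2 + ∫(cos(4*y)/2) dy.
Step 6. Evaluate the standard form: now 5*y**3*log(y)/9 - 5*y**3/27 - y**2*sin(4*y) - y*cos(4*y)/2 + sin(4*y)/8.
Answer: 5*y**3*log(y)/9 - 5*y**3/27 - y**2*sin(4*y) - y*cos(4*y)/2 + sin(4*y)/8.


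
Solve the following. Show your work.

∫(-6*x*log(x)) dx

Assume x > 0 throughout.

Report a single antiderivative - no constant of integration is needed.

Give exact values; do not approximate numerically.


Step 1. Integrate ∫(-6*x*log(x)) dx by parts with u = log(x), dv = (-6*x) dx, so v = -3*x**2 [assuming x > 0]: now -3*x**2*log(x) + ∫(3*x) dx.
Step 2. Evaluate the standard form: now -3*x**2*log(x) + 3*x**2/2.
Answer: -3*x**2*log(x) + 3*x**2/2.


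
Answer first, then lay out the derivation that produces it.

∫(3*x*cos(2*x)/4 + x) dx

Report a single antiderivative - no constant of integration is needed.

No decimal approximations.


The answer is x**2/2 + 3*x*sin(2*x)/8 + 3*cos(2*x)/16.
Step 1. Rewrite: now ∫(x) dx + ∫(3*x*cos(2*x)/4) dx.
Step 2. Evaluate the standard form: now x**2/2 + ∫(3*x*cos(2*x)/4) dx.
Step 3. Integrate ∫(3*x*cos(2*x)/4) dx by parts with u = x, dv = (3*cos(2*x)/4) dx, so v = 3*sin(2*x)/8: now x**2/2 + 3*x*sin(2*x)/8 + ∫(-3*sin(2*x)/8) dx.
Step 4. Evaluate the standard form: now x**2/2 + 3*x*sin(2*x)/8 + 3*cos(2*x)/16.
Answer: x**2/2 + 3*x*sin(2*x)/8 + 3*cos(2*x)/16.


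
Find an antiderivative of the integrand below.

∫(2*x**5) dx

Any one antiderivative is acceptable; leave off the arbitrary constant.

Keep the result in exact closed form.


Answer: x**6/3.


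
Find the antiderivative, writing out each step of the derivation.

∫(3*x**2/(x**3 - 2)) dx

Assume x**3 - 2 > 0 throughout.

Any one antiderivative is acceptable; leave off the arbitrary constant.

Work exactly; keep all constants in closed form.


Step 1. Substitute u = x**3 - 2, turning ∫(3*x**2/(x**3 - 2)) dx into ∫(1/u) du: now ∫(1/u) du.
Step 2. Evaluate the standard form [assuming u > 0]: now log(u).
Step 3. Substitute back u = x**3 - 2: now log(x**3 - 2).
Answer: log(x**3 - 2).


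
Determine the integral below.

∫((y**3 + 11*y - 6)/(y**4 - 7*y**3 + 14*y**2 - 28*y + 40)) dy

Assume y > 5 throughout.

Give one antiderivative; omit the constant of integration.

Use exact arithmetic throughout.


Answer: 2*log(y - 5) - log(y - 2) - atan(y/2)/2.


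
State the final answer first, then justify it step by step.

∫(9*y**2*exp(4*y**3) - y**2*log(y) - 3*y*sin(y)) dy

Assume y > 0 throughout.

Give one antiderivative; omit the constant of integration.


The answer is -y**3*log(y)/3 + y**3/9 + 3*y*cos(y) + 3*exp(4*y**3)/4 - 3*sin(y).
Step 1. Rewrite: now ∫(-3*y*sin(y)) dy + ∫(9*y**2*exp(4*y**3)) dy + ∫(-y**2*log(y)) dy.
Step 2. Integrate ∫(-3*y*sin(y)) dy by parts with u = y, dv = (-3*sin(y)) dy, so v = 3*cos(y): now 3*y*cos(y) + ∫(9*y**2*exp(4*y**3)) dy + ∫(-y**2*log(y)) dy + ∫(-3*cos(y)) dy.
Step 3. Evaluate the standard form: now 3*y*cos(y) - 3*sin(y) + ∫(9*y**2*exp(4*y**3)) dy + ∫(-y**2*log(y)) dy.
Step 4. Integrate ∫(-y**2*log(y)) dy by parts with u = log(y), dv = (-y**2) dy, so v = -y**3/3 [assuming y > 0]: now -y**3*log(y)/3 + 3*y*cos(y) - 3*sin(y) + ∫(y**2/3) dy + ∫(9*y**2*exp(4*y**3)) dy.
Step 5. Evaluate the standard form: now -y**3*log(y)/3 + y**3/9 + 3*y*cos(y) - 3*sin(y) + ∫(9*y**2*exp(4*y**3)) dy.
Step 6. Substitute u = y**3, turning ∫(9*y**2*exp(4*y**3)) dy into ∫(3*exp(4*u)) du: now -y**3*log(y)/3 + y**3/9 + 3*y*cos(y) - 3*sin(y) + ∫(3*exp(4*u)) du.
Step 7. Evaluate the standard form: now -y**3*log(y)/3 + y**3/9 + 3*y*cos(y) + 3*exp(4*u)/4 - 3*sin(y).
Step 8. Substitute back u = y**3: now -y**3*log(y)/3 + y**3/9 + 3*y*cos(y) + 3*exp(4*y**3)/4 - 3*sin(y).
Answer: -y**3*log(y)/3 + y**3/9 + 3*y*cos(y) + 3*exp(4*y**3)/4 - 3*sin(y).


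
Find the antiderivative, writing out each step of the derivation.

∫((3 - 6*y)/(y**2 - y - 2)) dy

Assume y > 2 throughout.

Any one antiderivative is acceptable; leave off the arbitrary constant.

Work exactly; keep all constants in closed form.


Step 1. Decompose ∫((3 - 6*y)/(y**2 - y - 2)) dy by partial fractions, (3 - 6*y)/(y**2 - y - 2) = -3/(y + 1) - 3/(y - 2): now ∫(-3/(y - 2)) dy + ∫(-3/(y + 1)) dy.
Step 2. Evaluate the standard form [assuming y > 2]: now -3*log(y - 2) + ∫(-3/(y + 1)) dy.
Step 3. Evaluate the standard form [assuming y > -1]: now -3*log(y - 2) - 3*log(y + 1).
Answer: -3*log(y - 2) - 3*log(y + 1).


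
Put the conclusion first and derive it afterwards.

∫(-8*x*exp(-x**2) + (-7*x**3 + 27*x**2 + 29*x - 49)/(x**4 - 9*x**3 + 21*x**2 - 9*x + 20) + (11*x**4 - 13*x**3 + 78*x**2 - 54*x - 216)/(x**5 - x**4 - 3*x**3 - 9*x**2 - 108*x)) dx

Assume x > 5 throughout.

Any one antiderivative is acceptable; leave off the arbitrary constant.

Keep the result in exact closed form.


The answer is 2*log(x) - 4*log(x - 5) + log(x - 4) + 5*log(x + 3) - atan(x/3) - 4*atan(x) + 4*exp(-x**2).
Step 1. Rewrite: now ∫(-8*x*exp(-x**2)) dx + ∫((-7*x**3 + 27*x**2 + 29*x - 49)/(x**4 - 9*x**3 + 21*x**2 - 9*x + 20)) dx + ∫((11*x**4 - 13*x**3 + 78*x**2 - 54*x - 216)/(x**5 - x**4 - 3*x**3 - 9*x**2 - 108*x)) dx.
Step 2. Decompose ∫((-7*x**3 + 27*x**2 + 29*x - 49)/(x**4 - 9*x**3 + 21*x**2 - 9*x + 20)) dx by partial fractions, (-7*x**3 + 27*x**2 + 29*x - 49)/(x**4 - 9*x**3 + 21*x**2 - 9*x + 20) = -4/(x**2 + 1) - 3/(x - 4) - 4/(x - 5): now ∫(-8*x*exp(-x**2)) dx + ∫((11*x**4 - 13*x**3 + 78*x**2 - 54*x - 216)/(x**5 - x**4 - 3*x**3 - 9*x**2 - 108*x)) dx + ∫(-4/(x - 5)) dx + ∫(-3/(x - 4)) dx + ∫(-4/(x**2 + 1)) dx.
Step 3. Evaluate the standard form [assuming x > 5]: now -4*log(x - 5) + ∫(-8*x*exp(-x**2)) dx + ∫((11*x**4 - 13*x**3 + 78*x**2 - 54*x - 216)/(x**5 - x**4 - 3*x**3 - 9*x**2 - 108*x)) dx + ∫(-3/(x - 4)) dx + ∫(-4/(x**2 + 1)) dx.
Step 4. Evaluate the standard form [assuming x > 4]: now -4*log(x - 5) - 3*log(x - 4) + ∫(-8*x*exp(-x**2)) dx + ∫((11*x**4 - 13*x**3 + 78*x**2 - 54*x - 216)/(x**5 - x**4 - 3*x**3 - 9*x**2 - 108*x)) dx + ∫(-4/(x**2 + 1)) dx.
Step 5. Evaluate the standard form: now -4*log(x - 5) - 3*log(x - 4) - 4*atan(x) + ∫(-8*x*exp(-x**2)) dx + ∫((11*x**4 - 13*x**3 + 78*x**2 - 54*x - 216)/(x**5 - x**4 - 3*x**3 - 9*x**2 - 108*x)) dx.
Step 6. Decompose ∫((11*x**4 - 13*x**3 + 78*x**2 - 54*x - 216)/(x**5 - x**4 - 3*x**3 - 9*x**2 - 108*x)) dx by partial fractions, (11*x**4 - 13*x**3 + 78*x**2 - 54*x - 216)/(x**5 - x**4 - 3*x**3 - 9*x**2 - 108*x) = -3/(x**2 + 9) + 5/(x + 3) + 4/(x - 4) + 2/x: now -4*log(x - 5) - 3*log(x - 4) - 4*atan(x) + ∫(2/x) dx + ∫(-8*x*exp(-x**2)) dx + ∫(4/(x - 4)) dx + ∫(5/(x + 3)) dx + ∫(-3/(x**2 + 9)) dx.
Step 7. Evaluate the standard form [assuming x > 0]: now 2*log(x) - 4*log(x - 5) - 3*log(x - 4) - 4*atan(x) + ∫(-8*x*exp(-x**2)) dx + ∫(4/(x - 4)) dx + ∫(5/(x + 3)) dx + ∫(-3/(x**2 + 9)) dx.
Step 8. Evaluate the standard form [assuming x > 4]: now 2*log(x) - 4*log(x - 5) + log(x - 4) - 4*atan(x) + ∫(-8*x*exp(-x**2)) dx + ∫(5/(x + 3)) dx + ∫(-3/(x**2 + 9)) dx.
Step 9. Evaluate the standard form [assuming x > -3]: now 2*log(x) - 4*log(x - 5) + log(x - 4) + 5*log(x + 3) - 4*atan(x) + ∫(-8*x*exp(-x**2)) dx + ∫(-3/(x**2 + 9)) dx.
Step 10. Evaluate the standard form: now 2*log(x) - 4*log(x - 5) + log(x - 4) + 5*log(x + 3) - atan(x/3) - 4*atan(x) + ∫(-8*x*exp(-x**2)) dx.
Step 11. Substitute u = x**2, turning ∫(-8*x*exp(-x**2)) dx into ∫(-4*exp(-u)) du: now 2*log(x) - 4*log(x - 5) + log(x - 4) + 5*log(x + 3) - atan(x/3) - 4*atan(x) + ∫(-4*exp(-u)) du.
Step 12. Evaluate the standard form: now 2*log(x) - 4*log(x - 5) + log(x - 4) + 5*log(x + 3) - atan(x/3) - 4*atan(x) + 4*exp(-u).
Step 13. Substitute back u = x**2: now 2*log(x) - 4*log(x - 5) + log(x - 4) + 5*log(x + 3) - atan(x/3) - 4*atan(x) + 4*exp(-x**2).
Answer: 2*log(x) - 4*log(x - 5) + log(x - 4) + 5*log(x + 3) - atan(x/3) - 4*atan(x) + 4*exp(-x**2).


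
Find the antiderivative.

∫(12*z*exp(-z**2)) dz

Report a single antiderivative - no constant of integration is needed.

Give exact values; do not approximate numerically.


Answer: -6*exp(-z**2).


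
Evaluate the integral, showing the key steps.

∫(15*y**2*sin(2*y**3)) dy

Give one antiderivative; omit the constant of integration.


Step 1. Substitute u = y**3, turning ∫(15*y**2*sin(2*y**3)) dy into ∫(5*sin(2*u)) du: now ∫(5*sin(2*u)) du.
Step 2. Evaluate the standard form: now -5*cos(2*u)/2.
Step 3. Substitute back u = y**3: now -5*cos(2*y**3)/2.
Answer: -5*cos(2*y**3)/2.


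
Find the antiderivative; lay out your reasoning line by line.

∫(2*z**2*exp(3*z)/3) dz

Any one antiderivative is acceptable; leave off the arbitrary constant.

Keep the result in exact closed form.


Step 1. Integrate ∫(2*z**2*exp(3*z)/3) dz by parts with u = z**2, dv = (2*exp(3*z)/3) dz, so v = 2*exp(3*z)/9: now 2*z**2*exp(3*z)/9 + ∫(-4*z*exp(3*z)/9) dz.
Step 2. Integrate ∫(-4*z*exp(3*z)/9) dz by parts with u = z, dv = (-4*exp(3*z)/9) dz, so v = -4*exp(3*z)/27: now 2*z**2*exp(3*z)/9 - 4*z*exp(3*z)/27 + ∫(4*exp(3*z)/27) dz.
Step 3. Evaluate the standard form: now 2*z**2*exp(3*z)/9 - 4*z*exp(3*z)/27 + 4*exp(3*z)/81.
Answer: 2*z**2*exp(3*z)/9 - 4*z*exp(3*z)/27 + 4*exp(3*z)/81.


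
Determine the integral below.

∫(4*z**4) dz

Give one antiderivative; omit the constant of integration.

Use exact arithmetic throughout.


Answer: 4*z**5/5.


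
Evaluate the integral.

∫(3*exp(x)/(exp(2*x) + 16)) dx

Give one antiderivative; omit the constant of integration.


Answer: 3*atan(exp(x)/4)/4.


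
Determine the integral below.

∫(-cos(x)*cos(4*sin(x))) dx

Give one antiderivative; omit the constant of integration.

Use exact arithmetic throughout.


Answer: -sin(4*sin(x))/4.


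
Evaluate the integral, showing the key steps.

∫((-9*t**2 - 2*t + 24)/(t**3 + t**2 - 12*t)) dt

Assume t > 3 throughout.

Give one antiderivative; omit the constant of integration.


Step 1. Decompose ∫((-9*t**2 - 2*t + 24)/(t**3 + t**2 - 12*t)) dt by partial fractions, (-9*t**2 - 2*t + 24)/(t**3 + t**2 - 12*t) = -4/(t + 4) - 3/(t - 3) - 2/t: now ∫(-2/t) dt + ∫(-3/(t - 3)) dt + ∫(-4/(t + 4)) dt.
Step 2. Evaluate the standard form [assuming t > 0]: now -2*log(t) + ∫(-3/(t - 3)) dt + ∫(-4/(t + 4)) dt.
Step 3. Evaluate the standard form [assuming t > 3]: now -2*log(t) - 3*log(t - 3) + ∫(-4/(t + 4)) dt.
Step 4. Evaluate the standard form [assuming t > -4]: now -2*log(t) - 3*log(t - 3) - 4*log(t + 4).
Answer: -2*log(t) - 3*log(t - 3) - 4*log(t + 4).


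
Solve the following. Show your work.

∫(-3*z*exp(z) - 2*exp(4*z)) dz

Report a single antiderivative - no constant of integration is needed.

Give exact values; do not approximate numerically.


Step 1. Rewrite: now ∫(-3*z*exp(z)) dz + ∫(-2*exp(4*z)) dz.
Step 2. Evaluate the standard form: now -exp(4*z)/2 + ∫(-3*z*exp(z)) dz.
Step 3. Integrate ∫(-3*z*exp(z)) dz by parts with u = z, dv = (-3*exp(z)) dz, so v = -3*exp(z): now -3*z*exp(z) - exp(4*z)/2 + ∫(3*exp(z)) dz.
Step 4. Evaluate the standard form: now -3*z*exp(z) - exp(4*z)/2 + 3*exp(z).
Answer: -3*z*exp(z) - exp(4*z)/2 + 3*exp(z).


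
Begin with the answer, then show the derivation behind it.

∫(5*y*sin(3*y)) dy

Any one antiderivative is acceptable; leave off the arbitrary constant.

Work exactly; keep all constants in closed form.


The answer is -5*y*cos(3*y)/3 + 5*sin(3*y)/9.
Step 1. Integrate ∫(5*y*sin(3*y)) dy by parts with u = y, dv = (5*sin(3*y)) dy, so v = -5*cos(3*y)/3: now -5*y*cos(3*y)/3 + ∫(5*cos(3*y)/3) dy.
Step 2. Evaluate the standard form: now -5*y*cos(3*y)/3 + 5*sin(3*y)/9.
Answer: -5*y*cos(3*y)/3 + 5*sin(3*y)/9.


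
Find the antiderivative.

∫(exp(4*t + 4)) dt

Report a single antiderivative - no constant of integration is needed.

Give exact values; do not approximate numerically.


Answer: exp(4*t + 4)/4.


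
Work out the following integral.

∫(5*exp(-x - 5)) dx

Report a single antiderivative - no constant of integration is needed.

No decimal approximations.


Answer: -5*exp(-x - 5).


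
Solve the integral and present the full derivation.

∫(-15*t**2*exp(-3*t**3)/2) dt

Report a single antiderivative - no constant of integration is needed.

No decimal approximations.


Step 1. Substitute u = t**3, turning ∫(-15*t**2*exp(-3*t**3)/2) dt into ∫(-5*exp(-3*u)/2) du: now ∫(-5*exp(-3*u)/2) du.
Step 2. Evaluate the standard form: now 5*exp(-3*u)/6.
Step 3. Substitute back u = t**3: now 5*exp(-3*t**3)/6.
Answer: 5*exp(-3*t**3)/6.


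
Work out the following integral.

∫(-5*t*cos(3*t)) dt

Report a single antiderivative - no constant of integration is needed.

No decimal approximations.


Answer: -5*t*sin(3*t)/3 - 5*cos(3*t)/9.


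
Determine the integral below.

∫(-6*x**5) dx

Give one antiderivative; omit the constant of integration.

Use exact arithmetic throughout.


Answer: -x**6.


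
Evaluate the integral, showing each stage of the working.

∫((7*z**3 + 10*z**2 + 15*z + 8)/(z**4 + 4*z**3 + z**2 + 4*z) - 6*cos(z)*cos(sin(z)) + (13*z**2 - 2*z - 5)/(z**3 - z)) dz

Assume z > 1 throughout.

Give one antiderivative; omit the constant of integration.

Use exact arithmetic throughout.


Step 1. Rewrite: now ∫((13*z**2 - 2*z - 5)/(z**3 - z)) dz + ∫((7*z**3 + 10*z**2 + 15*z + 8)/(z**4 + 4*z**3 + z**2 + 4*z)) dz + ∫(-6*cos(z)*cos(sin(z))) dz.
Step 2. Substitute u = sin(z), turning ∫(-6*cos(z)*cos(sin(z))) dz into ∫(-6*cos(u)) du: now ∫((13*z**2 - 2*z - 5)/(z**3 - z)) dz + ∫((7*z**3 + 10*z**2 + 15*z + 8)/(z**4 + 4*z**3 + z**2 + 4*z)) dz + ∫(-6*cos(u)) du.
Step 3. Evaluate the standard form: now -6*sin(u) + ∫((13*z**2 - 2*z - 5)/(z**3 - z)) dz + ∫((7*z**3 + 10*z**2 + 15*z + 8)/(z**4 + 4*z**3 + z**2 + 4*z)) dz.
Step 4. Substitute back u = sin(z): now -6*sin(sin(z)) + ∫((13*z**2 - 2*z - 5)/(z**3 - z)) dz + ∫((7*z**3 + 10*z**2 + 15*z + 8)/(z**4 + 4*z**3 + z**2 + 4*z)) dz.
Step 5. Decompose ∫((13*z**2 - 2*z - 5)/(z**3 - z)) dz by partial fractions, (13*z**2 - 2*z - 5)/(z**3 - z) = 5/(z + 1) + 3/(z - 1) + 5/z: now -6*sin(sin(z)) + ∫(5/z) dz + ∫((7*z**3 + 10*z**2 + 15*z + 8)/(z**4 + 4*z**3 + z**2 + 4*z)) dz + ∫(3/(z - 1)) dz + ∫(5/(z + 1)) dz.
Step 6. Evaluate the standard form [assuming z > -1]: now 5*log(z + 1) - 6*sin(sin(z)) + ∫(5/z) dz + ∫((7*z**3 + 10*z**2 + 15*z + 8)/(z**4 + 4*z**3 + z**2 + 4*z)) dz + ∫(3/(z - 1)) dz.
Step 7. Evaluate the standard form [assuming z > 1]: now 3*log(z - 1) + 5*log(z + 1) - 6*sin(sin(z)) + ∫(5/z) dz + ∫((7*z**3 + 10*z**2 + 15*z + 8)/(z**4 + 4*z**3 + z**2 + 4*z)) dz.
Step 8. Evaluate the standard form [assuming z > 0]: now 5*log(z) + 3*log(z - 1) + 5*log(z + 1) - 6*sin(sin(z)) + ∫((7*z**3 + 10*z**2 + 15*z + 8)/(z**4 + 4*z**3 + z**2 + 4*z)) dz.
Step 9. Decompose ∫((7*z**3 + 10*z**2 + 15*z + 8)/(z**4 + 4*z**3 + z**2 + 4*z)) dz by partial fractions, (7*z**3 + 10*z**2 + 15*z + 8)/(z**4 + 4*z**3 + z**2 + 4*z) = 2/(z**2 + 1) + 5/(z + 4) + 2/z: now 5*log(z) + 3*log(z - 1) + 5*log(z + 1) - 6*sin(sin(z)) + ∫(2/z) dz + ∫(5/(z + 4)) dz + ∫(2/(z**2 + 1)) dz.
Step 10. Evaluate the standard form [assuming z > -4]: now 5*log(z) + 3*log(z - 1) + 5*log(z + 1) + 5*log(z + 4) - 6*sin(sin(z)) + ∫(2/z) dz + ∫(2/(z**2 + 1)) dz.
Step 11. Evaluate the standard form [assuming z > 0]: now 7*log(z) + 3*log(z - 1) + 5*log(z + 1) + 5*log(z + 4) - 6*sin(sin(z)) + ∫(2/(z**2 + 1)) dz.
Step 12. Evaluate the standard form: now 7*log(z) + 3*log(z - 1) + 5*log(z + 1) + 5*log(z + 4) - 6*sin(sin(z)) + 2*atan(z).
Answer: 7*log(z) + 3*log(z - 1) + 5*log(z + 1) + 5*log(z + 4) - 6*sin(sin(z)) + 2*atan(z).


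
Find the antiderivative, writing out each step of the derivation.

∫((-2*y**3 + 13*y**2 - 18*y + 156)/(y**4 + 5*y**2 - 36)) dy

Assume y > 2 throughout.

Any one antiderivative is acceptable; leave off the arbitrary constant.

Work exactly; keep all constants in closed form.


Step 1. Decompose ∫((-2*y**3 + 13*y**2 - 18*y + 156)/(y**4 + 5*y**2 - 36)) dy by partial fractions, (-2*y**3 + 13*y**2 - 18*y + 156)/(y**4 + 5*y**2 - 36) = -3/(y**2 + 9) - 5/(y + 2) + 3/(y - 2): now ∫(3/(y - 2)) dy + ∫(-5/(y + 2)) dy + ∫(-3/(y**2 + 9)) dy.
Step 2. Evaluate the standard form [assuming y > -2]: now -5*log(y + 2) + ∫(3/(y - 2)) dy + ∫(-3/(y**2 + 9)) dy.
Step 3. Evaluate the standard form [assuming y > 2]: now 3*log(y - 2) - 5*log(y + 2) + ∫(-3/(y**2 + 9)) dy.
Step 4. Evaluate the standard form: now 3*log(y - 2) - 5*log(y + 2) - atan(y/3).
Answer: 3*log(y - 2) - 5*log(y + 2) - atan(y/3).


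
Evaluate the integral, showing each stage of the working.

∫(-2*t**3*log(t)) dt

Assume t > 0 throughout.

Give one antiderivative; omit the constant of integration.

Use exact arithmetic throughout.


Step 1. Integrate ∫(-2*t**3*log(t)) dt by parts with u = log(t), dv = (-2*t**3) dt, so v = -t**4/2 [assuming t > 0]: now -t**4*log(t)/2 + ∫(t**3/2) dt.
Step 2. Evaluate the standard form: now -t**4*log(t)/2 + t**4/8.
Answer: -t**4*log(t)/2 + t**4/8.


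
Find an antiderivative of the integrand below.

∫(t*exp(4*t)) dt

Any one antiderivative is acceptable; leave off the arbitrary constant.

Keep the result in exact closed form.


Answer: t*exp(4*t)/4 - exp(4*t)/16.


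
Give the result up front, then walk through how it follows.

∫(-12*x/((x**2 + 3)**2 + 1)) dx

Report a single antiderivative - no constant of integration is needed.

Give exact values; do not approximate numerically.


The answer is -6*atan(x**2 + 3).
Step 1. Substitute u = x**2 + 3, turning ∫(-12*x/((x**2 + 3)**2 + 1)) dx into ∫(-6/(u**2 + 1)) du: now ∫(-6/(u**2 + 1)) du.
Step 2. Evaluate the standard form: now -6*atan(u).
Step 3. Substitute back u = x**2 + 3: now -6*atan(x**2 + 3).
Answer: -6*atan(x**2 + 3).


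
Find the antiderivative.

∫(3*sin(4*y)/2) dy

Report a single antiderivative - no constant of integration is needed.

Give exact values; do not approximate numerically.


Answer: -3*cos(4*y)/8.


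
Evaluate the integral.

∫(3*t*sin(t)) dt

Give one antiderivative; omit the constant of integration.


Answer: -3*t*cos(t) + 3*sin(t).


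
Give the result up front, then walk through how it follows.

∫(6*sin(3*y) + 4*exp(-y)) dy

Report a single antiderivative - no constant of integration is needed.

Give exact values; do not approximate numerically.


The answer is -2*cos(3*y) - 4*exp(-y).
Step 1. Rewrite: now ∫(4*exp(-y)) dy + ∫(6*sin(3*y)) dy.
Step 2. Evaluate the standard form: now ∫(6*sin(3*y)) dy - 4*exp(-y).
Step 3. Evaluate the standard form: now -2*cos(3*y) - 4*exp(-y).
Answer: -2*cos(3*y) - 4*exp(-y).


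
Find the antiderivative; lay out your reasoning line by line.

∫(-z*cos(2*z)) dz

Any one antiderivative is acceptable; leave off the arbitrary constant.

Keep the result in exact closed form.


Step 1. Integrate ∫(-z*cos(2*z)) dz by parts with u = z, dv = (-cos(2*z)) dz, so v = -sin(2*z)/2: now -z*sin(2*z)/2 + ∫(sin(2*z)/2) dz.
Step 2. Evaluate the standard form: now -z*sin(2*z)/2 - cos(2*z)/4.
Answer: -z*sin(2*z)/2 - cos(2*z)/4.
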